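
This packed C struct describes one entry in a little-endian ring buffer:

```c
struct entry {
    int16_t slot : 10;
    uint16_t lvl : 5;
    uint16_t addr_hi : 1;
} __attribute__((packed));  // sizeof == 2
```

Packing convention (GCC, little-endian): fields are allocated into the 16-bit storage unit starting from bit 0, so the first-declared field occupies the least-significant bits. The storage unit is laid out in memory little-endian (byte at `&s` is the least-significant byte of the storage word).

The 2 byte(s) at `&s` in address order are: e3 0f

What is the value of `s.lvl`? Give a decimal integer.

3

[0]=0xe3 [1]=0x0f (little-endian) → word 0x0fe3
slot:10 @ bit 0 → (0x0fe3>>0)&0x3ff = 0x3e3
lvl:5 @ bit 10 → (0x0fe3>>10)&0x1f = 0x3  ←
addr_hi:1 @ bit 15 → (0x0fe3>>15)&0x1 = 0x0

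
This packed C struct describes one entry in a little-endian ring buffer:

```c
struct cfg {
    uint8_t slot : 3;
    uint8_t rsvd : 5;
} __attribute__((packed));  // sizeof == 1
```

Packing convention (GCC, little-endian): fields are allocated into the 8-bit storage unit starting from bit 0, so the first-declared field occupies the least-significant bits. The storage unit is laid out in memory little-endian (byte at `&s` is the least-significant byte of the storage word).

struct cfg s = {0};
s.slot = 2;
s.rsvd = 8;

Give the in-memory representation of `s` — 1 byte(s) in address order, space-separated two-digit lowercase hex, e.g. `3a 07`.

42

[0+:3] slot=2 & 0x7 = 0x2; word=0x02
[3+:5] rsvd=8 & 0x1f = 0x8; word=0x42
word = 0x42 → little-endian bytes:
  [0]=0x42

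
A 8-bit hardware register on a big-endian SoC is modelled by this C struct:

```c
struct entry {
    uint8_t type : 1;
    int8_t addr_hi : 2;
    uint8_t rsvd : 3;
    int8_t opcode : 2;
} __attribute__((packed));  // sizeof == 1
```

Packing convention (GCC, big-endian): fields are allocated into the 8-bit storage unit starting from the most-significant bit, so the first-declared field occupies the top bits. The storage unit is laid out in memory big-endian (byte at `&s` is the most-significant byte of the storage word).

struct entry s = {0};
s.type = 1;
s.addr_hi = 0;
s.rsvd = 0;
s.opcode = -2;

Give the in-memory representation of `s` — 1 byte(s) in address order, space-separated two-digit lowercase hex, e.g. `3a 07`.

type:1 = 1 → 0x1 << 7 → word 0x80
addr_hi:2 = 0 → 0x0 << 5 → word 0x80
rsvd:3 = 0 → 0x0 << 2 → word 0x80
opcode:2 = -2 → 0x2 << 0 → word 0x82
word = 0x82 → big-endian bytes:
  [0]=0x82

82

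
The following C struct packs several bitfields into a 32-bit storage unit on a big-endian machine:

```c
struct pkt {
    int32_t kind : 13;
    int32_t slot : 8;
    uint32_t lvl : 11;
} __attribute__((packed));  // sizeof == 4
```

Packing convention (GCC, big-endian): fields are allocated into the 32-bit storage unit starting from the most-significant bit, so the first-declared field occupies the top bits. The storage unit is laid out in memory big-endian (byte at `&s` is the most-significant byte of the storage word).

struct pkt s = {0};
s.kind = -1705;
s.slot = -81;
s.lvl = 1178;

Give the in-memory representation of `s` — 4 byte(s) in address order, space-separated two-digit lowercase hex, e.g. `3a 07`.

ca bd 7c 9a

[19+:13] kind=-1705 & 0x1fff = 0x1957; word=0xcab80000
[11+:8] slot=-81 & 0xff = 0xaf; word=0xcabd7800
[0+:11] lvl=1178 & 0x7ff = 0x49a; word=0xcabd7c9a
word = 0xcabd7c9a → big-endian bytes:
  [0]=0xca  [1]=0xbd  [2]=0x7c  [3]=0x9a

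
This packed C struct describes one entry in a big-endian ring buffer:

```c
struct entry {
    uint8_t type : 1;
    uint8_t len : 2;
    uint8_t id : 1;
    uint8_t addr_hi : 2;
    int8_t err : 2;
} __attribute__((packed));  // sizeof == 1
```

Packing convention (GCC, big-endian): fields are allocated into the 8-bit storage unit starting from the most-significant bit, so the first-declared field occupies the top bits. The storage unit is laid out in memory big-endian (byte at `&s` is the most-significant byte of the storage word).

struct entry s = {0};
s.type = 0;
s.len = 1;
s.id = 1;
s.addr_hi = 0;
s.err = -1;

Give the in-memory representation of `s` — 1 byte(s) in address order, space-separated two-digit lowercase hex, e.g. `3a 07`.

type (1b) val=0 bits=0x0 at bit 7: 0x00
len (2b) val=1 bits=0x1 at bit 5: 0x20
id (1b) val=1 bits=0x1 at bit 4: 0x30
addr_hi (2b) val=0 bits=0x0 at bit 2: 0x30
err (2b) val=-1 bits=0x3 at bit 0: 0x33
word = 0x33 → big-endian bytes:
  [0]=0x33

33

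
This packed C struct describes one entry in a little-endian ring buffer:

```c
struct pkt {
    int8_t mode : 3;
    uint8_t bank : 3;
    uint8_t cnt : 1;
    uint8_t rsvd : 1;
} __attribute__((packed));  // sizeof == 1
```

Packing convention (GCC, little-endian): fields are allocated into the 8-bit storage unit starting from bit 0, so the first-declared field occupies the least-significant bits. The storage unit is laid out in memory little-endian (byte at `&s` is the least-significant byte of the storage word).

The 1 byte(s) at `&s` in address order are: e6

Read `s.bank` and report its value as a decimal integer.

4

[0]=0xe6 (little-endian) → word 0xe6
mode:3 @ bit 0 → (0xe6>>0)&0x7 = 0x6
bank:3 @ bit 3 → (0xe6>>3)&0x7 = 0x4  ←
cnt:1 @ bit 6 → (0xe6>>6)&0x1 = 0x1
rsvd:1 @ bit 7 → (0xe6>>7)&0x1 = 0x1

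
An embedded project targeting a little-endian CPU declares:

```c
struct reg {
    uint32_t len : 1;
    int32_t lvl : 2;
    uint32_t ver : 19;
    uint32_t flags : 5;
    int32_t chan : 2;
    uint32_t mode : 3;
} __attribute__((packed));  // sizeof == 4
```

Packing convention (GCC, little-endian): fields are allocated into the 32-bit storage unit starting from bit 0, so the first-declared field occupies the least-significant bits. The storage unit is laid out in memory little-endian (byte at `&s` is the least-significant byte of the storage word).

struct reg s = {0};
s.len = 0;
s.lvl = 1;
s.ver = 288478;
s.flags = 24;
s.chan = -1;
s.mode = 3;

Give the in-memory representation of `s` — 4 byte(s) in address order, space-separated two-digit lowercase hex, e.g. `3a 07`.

f2 36 23 7e

len (1b) val=0 bits=0x0 at bit 0: 0x00000000
lvl (2b) val=1 bits=0x1 at bit 1: 0x00000002
ver (19b) val=288478 bits=0x466de at bit 3: 0x002336f2
flags (5b) val=24 bits=0x18 at bit 22: 0x062336f2
chan (2b) val=-1 bits=0x3 at bit 27: 0x1e2336f2
mode (3b) val=3 bits=0x3 at bit 29: 0x7e2336f2
word = 0x7e2336f2 → little-endian bytes:
  [0]=0xf2  [1]=0x36  [2]=0x23  [3]=0x7e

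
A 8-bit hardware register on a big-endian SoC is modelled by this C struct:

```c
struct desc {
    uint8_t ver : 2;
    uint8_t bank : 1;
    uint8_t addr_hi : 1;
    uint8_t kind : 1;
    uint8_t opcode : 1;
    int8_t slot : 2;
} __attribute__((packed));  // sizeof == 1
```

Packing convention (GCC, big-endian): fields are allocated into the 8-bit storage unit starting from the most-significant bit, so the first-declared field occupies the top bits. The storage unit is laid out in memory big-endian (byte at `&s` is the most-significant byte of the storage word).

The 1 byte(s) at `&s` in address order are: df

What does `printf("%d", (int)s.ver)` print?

3

[0]=0xdf (big-endian) → word 0xdf
ver:2 @ bit 6 → (0xdf>>6)&0x3 = 0x3  ←
bank:1 @ bit 5 → (0xdf>>5)&0x1 = 0x0
addr_hi:1 @ bit 4 → (0xdf>>4)&0x1 = 0x1
kind:1 @ bit 3 → (0xdf>>3)&0x1 = 0x1
opcode:1 @ bit 2 → (0xdf>>2)&0x1 = 0x1
slot:2 @ bit 0 → (0xdf>>0)&0x3 = 0x3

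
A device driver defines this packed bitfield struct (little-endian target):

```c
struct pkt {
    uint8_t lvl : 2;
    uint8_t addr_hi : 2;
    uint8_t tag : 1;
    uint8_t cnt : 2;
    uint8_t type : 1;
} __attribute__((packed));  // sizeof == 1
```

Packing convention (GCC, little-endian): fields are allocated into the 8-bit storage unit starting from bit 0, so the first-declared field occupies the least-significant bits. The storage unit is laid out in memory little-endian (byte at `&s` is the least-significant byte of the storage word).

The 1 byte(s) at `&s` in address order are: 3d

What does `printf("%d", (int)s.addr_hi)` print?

3

[0]=0x3d (little-endian) → word 0x3d
lvl [0+:2] = (word>>0) & 0x3 = 1
addr_hi [2+:2] = (word>>2) & 0x3 = 3  ←
tag [4+:1] = (word>>4) & 0x1 = 1
cnt [5+:2] = (word>>5) & 0x3 = 1
type [7+:1] = (word>>7) & 0x1 = 0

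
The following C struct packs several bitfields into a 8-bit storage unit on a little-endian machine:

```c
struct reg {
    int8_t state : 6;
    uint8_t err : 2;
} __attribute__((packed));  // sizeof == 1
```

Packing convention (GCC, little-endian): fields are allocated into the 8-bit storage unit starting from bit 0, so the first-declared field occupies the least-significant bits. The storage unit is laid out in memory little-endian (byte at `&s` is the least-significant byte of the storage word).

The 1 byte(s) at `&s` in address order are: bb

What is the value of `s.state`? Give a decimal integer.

[0]=0xbb (little-endian) → word 0xbb
state:6 @ bit 0 → (0xbb>>0)&0x3f = 0x3b  ←
err:2 @ bit 6 → (0xbb>>6)&0x3 = 0x2
state signed 6b, MSB=1: 59 - 64 = -5

-5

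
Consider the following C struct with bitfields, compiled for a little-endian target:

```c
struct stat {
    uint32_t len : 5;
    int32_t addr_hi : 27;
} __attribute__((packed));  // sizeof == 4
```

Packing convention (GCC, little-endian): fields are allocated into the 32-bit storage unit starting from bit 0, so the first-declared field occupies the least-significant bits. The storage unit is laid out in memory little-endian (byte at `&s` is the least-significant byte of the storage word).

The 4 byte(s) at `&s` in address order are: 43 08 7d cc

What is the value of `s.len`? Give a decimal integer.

3

[0]=0x43 [1]=0x08 [2]=0x7d [3]=0xcc (little-endian) → word 0xcc7d0843
len:5 @ bit 0 → (0xcc7d0843>>0)&0x1f = 0x3  ←
addr_hi:27 @ bit 5 → (0xcc7d0843>>5)&0x7ffffff = 0x663e842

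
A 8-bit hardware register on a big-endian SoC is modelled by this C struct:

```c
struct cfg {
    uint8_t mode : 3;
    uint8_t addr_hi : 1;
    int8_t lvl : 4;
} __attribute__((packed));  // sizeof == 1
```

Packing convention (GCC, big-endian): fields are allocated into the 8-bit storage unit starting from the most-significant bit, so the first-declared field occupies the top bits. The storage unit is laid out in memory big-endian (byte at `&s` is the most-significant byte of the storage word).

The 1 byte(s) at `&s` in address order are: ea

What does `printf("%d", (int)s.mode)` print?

[0]=0xea (big-endian) → word 0xea
mode:3 @ bit 5 → (0xea>>5)&0x7 = 0x7  ←
addr_hi:1 @ bit 4 → (0xea>>4)&0x1 = 0x0
lvl:4 @ bit 0 → (0xea>>0)&0xf = 0xa

7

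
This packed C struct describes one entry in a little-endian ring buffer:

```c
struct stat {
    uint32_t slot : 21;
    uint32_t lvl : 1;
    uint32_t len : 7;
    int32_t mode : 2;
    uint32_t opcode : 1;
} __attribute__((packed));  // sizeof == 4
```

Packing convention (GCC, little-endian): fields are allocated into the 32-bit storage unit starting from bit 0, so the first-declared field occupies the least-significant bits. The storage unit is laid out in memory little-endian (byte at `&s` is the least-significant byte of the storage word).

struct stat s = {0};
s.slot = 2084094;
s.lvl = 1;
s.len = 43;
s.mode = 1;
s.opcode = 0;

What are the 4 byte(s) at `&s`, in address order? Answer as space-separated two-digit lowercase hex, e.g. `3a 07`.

fe cc ff 2a

slot (21b) val=2084094 bits=0x1fccfe at bit 0: 0x001fccfe
lvl (1b) val=1 bits=0x1 at bit 21: 0x003fccfe
len (7b) val=43 bits=0x2b at bit 22: 0x0affccfe
mode (2b) val=1 bits=0x1 at bit 29: 0x2affccfe
opcode (1b) val=0 bits=0x0 at bit 31: 0x2affccfe
word = 0x2affccfe → little-endian bytes:
  [0]=0xfe  [1]=0xcc  [2]=0xff  [3]=0x2a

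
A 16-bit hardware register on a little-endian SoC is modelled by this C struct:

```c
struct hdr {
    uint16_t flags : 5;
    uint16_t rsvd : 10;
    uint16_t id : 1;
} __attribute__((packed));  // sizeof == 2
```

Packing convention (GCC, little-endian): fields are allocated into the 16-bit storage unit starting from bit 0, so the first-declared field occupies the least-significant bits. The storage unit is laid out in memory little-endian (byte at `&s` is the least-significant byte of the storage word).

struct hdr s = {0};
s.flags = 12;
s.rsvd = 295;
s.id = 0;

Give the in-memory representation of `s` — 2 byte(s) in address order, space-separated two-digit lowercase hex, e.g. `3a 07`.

ec 24

flags (5b) val=12 bits=0xc at bit 0: 0x000c
rsvd (10b) val=295 bits=0x127 at bit 5: 0x24ec
id (1b) val=0 bits=0x0 at bit 15: 0x24ec
word = 0x24ec → little-endian bytes:
  [0]=0xec  [1]=0x24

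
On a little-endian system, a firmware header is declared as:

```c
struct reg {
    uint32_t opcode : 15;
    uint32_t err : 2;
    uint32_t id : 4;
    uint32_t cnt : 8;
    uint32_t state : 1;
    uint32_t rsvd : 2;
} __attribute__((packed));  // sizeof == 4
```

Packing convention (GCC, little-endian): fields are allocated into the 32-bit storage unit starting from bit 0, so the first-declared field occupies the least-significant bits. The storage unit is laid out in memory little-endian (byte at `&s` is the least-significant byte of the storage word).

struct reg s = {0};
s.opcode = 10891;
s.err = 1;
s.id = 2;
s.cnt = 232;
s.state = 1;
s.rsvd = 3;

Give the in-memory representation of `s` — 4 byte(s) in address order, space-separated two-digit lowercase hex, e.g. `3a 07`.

opcode (15b) val=10891 bits=0x2a8b at bit 0: 0x00002a8b
err (2b) val=1 bits=0x1 at bit 15: 0x0000aa8b
id (4b) val=2 bits=0x2 at bit 17: 0x0004aa8b
cnt (8b) val=232 bits=0xe8 at bit 21: 0x1d04aa8b
state (1b) val=1 bits=0x1 at bit 29: 0x3d04aa8b
rsvd (2b) val=3 bits=0x3 at bit 30: 0xfd04aa8b
word = 0xfd04aa8b → little-endian bytes:
  [0]=0x8b  [1]=0xaa  [2]=0x04  [3]=0xfd

8b aa 04 fd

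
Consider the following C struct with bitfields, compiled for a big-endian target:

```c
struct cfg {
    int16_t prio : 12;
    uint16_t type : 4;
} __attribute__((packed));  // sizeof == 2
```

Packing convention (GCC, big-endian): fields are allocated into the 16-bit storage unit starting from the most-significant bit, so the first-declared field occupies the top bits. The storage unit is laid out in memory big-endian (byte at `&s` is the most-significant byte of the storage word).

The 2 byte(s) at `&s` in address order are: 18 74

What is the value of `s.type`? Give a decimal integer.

[0]=0x18 [1]=0x74 (big-endian) → word 0x1874
prio [4+:12] = (word>>4) & 0xfff = 391
type [0+:4] = (word>>0) & 0xf = 4  ←

4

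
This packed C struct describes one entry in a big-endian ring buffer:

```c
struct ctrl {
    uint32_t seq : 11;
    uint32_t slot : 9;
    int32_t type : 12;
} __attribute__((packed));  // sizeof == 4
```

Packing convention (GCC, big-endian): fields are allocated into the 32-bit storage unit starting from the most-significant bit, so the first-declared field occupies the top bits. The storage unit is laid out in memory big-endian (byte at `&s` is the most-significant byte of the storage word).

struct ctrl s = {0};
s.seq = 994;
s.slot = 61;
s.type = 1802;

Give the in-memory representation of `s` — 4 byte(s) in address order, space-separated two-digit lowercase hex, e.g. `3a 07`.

seq:11 = 994 → 0x3e2 << 21 → word 0x7c400000
slot:9 = 61 → 0x3d << 12 → word 0x7c43d000
type:12 = 1802 → 0x70a << 0 → word 0x7c43d70a
word = 0x7c43d70a → big-endian bytes:
  [0]=0x7c  [1]=0x43  [2]=0xd7  [3]=0x0a

7c 43 d7 0a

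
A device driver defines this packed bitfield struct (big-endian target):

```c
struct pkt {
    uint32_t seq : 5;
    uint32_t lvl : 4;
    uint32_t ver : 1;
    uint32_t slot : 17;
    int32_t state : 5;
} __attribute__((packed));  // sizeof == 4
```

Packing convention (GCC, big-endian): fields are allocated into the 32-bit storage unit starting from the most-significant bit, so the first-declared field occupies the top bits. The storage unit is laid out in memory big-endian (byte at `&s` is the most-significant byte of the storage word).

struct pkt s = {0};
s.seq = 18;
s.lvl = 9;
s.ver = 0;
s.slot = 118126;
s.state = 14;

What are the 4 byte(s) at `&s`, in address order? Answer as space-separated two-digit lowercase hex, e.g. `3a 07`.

seq (5b) val=18 bits=0x12 at bit 27: 0x90000000
lvl (4b) val=9 bits=0x9 at bit 23: 0x94800000
ver (1b) val=0 bits=0x0 at bit 22: 0x94800000
slot (17b) val=118126 bits=0x1cd6e at bit 5: 0x94b9adc0
state (5b) val=14 bits=0xe at bit 0: 0x94b9adce
word = 0x94b9adce → big-endian bytes:
  [0]=0x94  [1]=0xb9  [2]=0xad  [3]=0xce

94 b9 ad ce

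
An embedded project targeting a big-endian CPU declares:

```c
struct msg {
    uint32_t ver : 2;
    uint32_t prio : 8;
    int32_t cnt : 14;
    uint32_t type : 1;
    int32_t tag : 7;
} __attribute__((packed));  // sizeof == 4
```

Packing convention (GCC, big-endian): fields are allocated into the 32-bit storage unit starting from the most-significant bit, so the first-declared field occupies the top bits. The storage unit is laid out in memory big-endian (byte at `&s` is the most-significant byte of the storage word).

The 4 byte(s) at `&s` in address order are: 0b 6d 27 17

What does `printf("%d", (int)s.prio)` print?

45

[0]=0x0b [1]=0x6d [2]=0x27 [3]=0x17 (big-endian) → word 0x0b6d2717
ver [30+:2] = (word>>30) & 0x3 = 0
prio [22+:8] = (word>>22) & 0xff = 45  ←
cnt [8+:14] = (word>>8) & 0x3fff = 11559
type [7+:1] = (word>>7) & 0x1 = 0
tag [0+:7] = (word>>0) & 0x7f = 23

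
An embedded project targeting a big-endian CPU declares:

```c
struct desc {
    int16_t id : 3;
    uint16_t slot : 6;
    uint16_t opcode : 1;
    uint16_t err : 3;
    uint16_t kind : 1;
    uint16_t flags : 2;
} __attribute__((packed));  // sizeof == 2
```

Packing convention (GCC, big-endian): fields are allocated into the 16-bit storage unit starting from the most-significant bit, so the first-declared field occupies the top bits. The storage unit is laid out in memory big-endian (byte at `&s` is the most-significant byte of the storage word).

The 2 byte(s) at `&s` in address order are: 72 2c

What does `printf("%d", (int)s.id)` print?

[0]=0x72 [1]=0x2c (big-endian) → word 0x722c
id [13+:3] = (word>>13) & 0x7 = 3  ←
slot [7+:6] = (word>>7) & 0x3f = 36
opcode [6+:1] = (word>>6) & 0x1 = 0
err [3+:3] = (word>>3) & 0x7 = 5
kind [2+:1] = (word>>2) & 0x1 = 1
flags [0+:2] = (word>>0) & 0x3 = 0
id signed 3b, MSB=0: value = 3

3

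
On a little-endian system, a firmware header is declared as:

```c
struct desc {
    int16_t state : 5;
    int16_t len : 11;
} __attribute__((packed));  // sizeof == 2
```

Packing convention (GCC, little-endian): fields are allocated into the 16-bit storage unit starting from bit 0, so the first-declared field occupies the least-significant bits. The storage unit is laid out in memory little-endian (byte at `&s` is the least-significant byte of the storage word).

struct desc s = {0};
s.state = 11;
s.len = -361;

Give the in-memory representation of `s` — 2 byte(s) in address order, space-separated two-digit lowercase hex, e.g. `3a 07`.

state (5b) val=11 bits=0xb at bit 0: 0x000b
len (11b) val=-361 bits=0x697 at bit 5: 0xd2eb
word = 0xd2eb → little-endian bytes:
  [0]=0xeb  [1]=0xd2

eb d2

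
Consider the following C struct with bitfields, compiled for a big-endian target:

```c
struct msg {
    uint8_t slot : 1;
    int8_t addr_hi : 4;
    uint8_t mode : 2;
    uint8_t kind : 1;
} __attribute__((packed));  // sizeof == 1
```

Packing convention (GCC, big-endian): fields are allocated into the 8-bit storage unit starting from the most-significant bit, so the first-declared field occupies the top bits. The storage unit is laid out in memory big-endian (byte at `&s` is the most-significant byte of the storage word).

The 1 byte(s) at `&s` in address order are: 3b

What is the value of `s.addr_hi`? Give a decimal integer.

[0]=0x3b (big-endian) → word 0x3b
slot [7+:1] = (word>>7) & 0x1 = 0
addr_hi [3+:4] = (word>>3) & 0xf = 7  ←
mode [1+:2] = (word>>1) & 0x3 = 1
kind [0+:1] = (word>>0) & 0x1 = 1
addr_hi signed 4b, MSB=0: value = 7

7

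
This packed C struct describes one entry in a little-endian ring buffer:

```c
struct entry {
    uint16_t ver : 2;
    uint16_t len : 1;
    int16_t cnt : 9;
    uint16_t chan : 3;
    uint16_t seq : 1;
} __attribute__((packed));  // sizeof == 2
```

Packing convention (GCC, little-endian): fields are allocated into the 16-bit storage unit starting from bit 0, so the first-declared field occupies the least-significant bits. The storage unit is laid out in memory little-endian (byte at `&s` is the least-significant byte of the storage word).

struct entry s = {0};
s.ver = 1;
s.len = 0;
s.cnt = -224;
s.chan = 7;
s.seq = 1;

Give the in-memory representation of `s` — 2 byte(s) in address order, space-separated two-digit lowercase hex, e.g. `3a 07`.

01 f9

[0+:2] ver=1 & 0x3 = 0x1; word=0x0001
[2+:1] len=0 & 0x1 = 0x0; word=0x0001
[3+:9] cnt=-224 & 0x1ff = 0x120; word=0x0901
[12+:3] chan=7 & 0x7 = 0x7; word=0x7901
[15+:1] seq=1 & 0x1 = 0x1; word=0xf901
word = 0xf901 → little-endian bytes:
  [0]=0x01  [1]=0xf9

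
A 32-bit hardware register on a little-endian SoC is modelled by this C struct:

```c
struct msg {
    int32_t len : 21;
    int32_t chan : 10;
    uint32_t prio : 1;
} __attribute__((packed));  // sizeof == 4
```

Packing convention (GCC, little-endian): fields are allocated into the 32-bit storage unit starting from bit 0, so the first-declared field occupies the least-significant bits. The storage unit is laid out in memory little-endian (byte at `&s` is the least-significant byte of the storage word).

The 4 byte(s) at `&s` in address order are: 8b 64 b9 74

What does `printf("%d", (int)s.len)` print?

-433013

[0]=0x8b [1]=0x64 [2]=0xb9 [3]=0x74 (little-endian) → word 0x74b9648b
len [0+:21] = (word>>0) & 0x1fffff = 1664139  ←
chan [21+:10] = (word>>21) & 0x3ff = 933
prio [31+:1] = (word>>31) & 0x1 = 0
len signed 21b, MSB=1: 1664139 - 2097152 = -433013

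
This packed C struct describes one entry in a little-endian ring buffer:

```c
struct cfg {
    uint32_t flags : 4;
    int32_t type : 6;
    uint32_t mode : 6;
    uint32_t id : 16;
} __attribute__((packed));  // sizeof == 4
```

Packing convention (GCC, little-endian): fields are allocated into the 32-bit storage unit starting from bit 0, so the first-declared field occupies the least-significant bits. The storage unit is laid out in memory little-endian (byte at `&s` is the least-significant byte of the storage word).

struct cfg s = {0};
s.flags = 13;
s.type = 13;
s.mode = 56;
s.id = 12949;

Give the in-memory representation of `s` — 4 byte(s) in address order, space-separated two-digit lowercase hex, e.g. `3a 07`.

dd e0 95 32

flags (4b) val=13 bits=0xd at bit 0: 0x0000000d
type (6b) val=13 bits=0xd at bit 4: 0x000000dd
mode (6b) val=56 bits=0x38 at bit 10: 0x0000e0dd
id (16b) val=12949 bits=0x3295 at bit 16: 0x3295e0dd
word = 0x3295e0dd → little-endian bytes:
  [0]=0xdd  [1]=0xe0  [2]=0x95  [3]=0x32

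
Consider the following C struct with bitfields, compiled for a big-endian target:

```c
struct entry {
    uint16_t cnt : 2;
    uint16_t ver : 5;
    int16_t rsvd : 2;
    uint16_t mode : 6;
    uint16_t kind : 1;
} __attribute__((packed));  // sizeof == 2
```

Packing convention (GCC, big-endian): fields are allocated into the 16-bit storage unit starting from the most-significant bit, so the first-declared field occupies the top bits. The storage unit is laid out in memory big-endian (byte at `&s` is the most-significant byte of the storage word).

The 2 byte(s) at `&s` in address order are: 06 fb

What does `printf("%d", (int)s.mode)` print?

[0]=0x06 [1]=0xfb (big-endian) → word 0x06fb
cnt [14+:2] = (word>>14) & 0x3 = 0
ver [9+:5] = (word>>9) & 0x1f = 3
rsvd [7+:2] = (word>>7) & 0x3 = 1
mode [1+:6] = (word>>1) & 0x3f = 61  ←
kind [0+:1] = (word>>0) & 0x1 = 1

61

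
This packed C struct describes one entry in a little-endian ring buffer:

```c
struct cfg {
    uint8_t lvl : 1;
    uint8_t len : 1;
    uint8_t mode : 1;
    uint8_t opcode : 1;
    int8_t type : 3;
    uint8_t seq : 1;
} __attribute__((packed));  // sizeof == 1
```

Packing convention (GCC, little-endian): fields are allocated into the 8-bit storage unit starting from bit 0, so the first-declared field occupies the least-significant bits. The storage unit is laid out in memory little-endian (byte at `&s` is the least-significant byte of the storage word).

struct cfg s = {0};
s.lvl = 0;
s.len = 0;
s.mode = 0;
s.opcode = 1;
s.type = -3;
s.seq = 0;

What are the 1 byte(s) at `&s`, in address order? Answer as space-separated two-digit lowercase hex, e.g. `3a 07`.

lvl (1b) val=0 bits=0x0 at bit 0: 0x00
len (1b) val=0 bits=0x0 at bit 1: 0x00
mode (1b) val=0 bits=0x0 at bit 2: 0x00
opcode (1b) val=1 bits=0x1 at bit 3: 0x08
type (3b) val=-3 bits=0x5 at bit 4: 0x58
seq (1b) val=0 bits=0x0 at bit 7: 0x58
word = 0x58 → little-endian bytes:
  [0]=0x58

58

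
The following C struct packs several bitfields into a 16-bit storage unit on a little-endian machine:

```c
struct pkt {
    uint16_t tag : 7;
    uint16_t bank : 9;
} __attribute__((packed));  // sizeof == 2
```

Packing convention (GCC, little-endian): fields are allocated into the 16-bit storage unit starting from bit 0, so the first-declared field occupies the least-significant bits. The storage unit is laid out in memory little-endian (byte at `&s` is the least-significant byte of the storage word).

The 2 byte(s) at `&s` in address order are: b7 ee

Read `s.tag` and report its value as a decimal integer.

[0]=0xb7 [1]=0xee (little-endian) → word 0xeeb7
tag:7 @ bit 0 → (0xeeb7>>0)&0x7f = 0x37  ←
bank:9 @ bit 7 → (0xeeb7>>7)&0x1ff = 0x1dd

55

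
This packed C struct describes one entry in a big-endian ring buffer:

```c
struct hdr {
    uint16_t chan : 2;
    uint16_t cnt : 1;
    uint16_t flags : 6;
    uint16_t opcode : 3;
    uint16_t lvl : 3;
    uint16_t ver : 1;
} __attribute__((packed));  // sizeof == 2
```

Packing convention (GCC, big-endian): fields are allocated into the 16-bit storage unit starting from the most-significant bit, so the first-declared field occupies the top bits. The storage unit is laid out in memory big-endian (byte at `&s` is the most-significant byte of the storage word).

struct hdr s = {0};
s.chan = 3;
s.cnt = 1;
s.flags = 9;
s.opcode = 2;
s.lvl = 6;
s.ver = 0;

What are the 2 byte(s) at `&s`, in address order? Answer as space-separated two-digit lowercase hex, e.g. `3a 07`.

chan (2b) val=3 bits=0x3 at bit 14: 0xc000
cnt (1b) val=1 bits=0x1 at bit 13: 0xe000
flags (6b) val=9 bits=0x9 at bit 7: 0xe480
opcode (3b) val=2 bits=0x2 at bit 4: 0xe4a0
lvl (3b) val=6 bits=0x6 at bit 1: 0xe4ac
ver (1b) val=0 bits=0x0 at bit 0: 0xe4ac
word = 0xe4ac → big-endian bytes:
  [0]=0xe4  [1]=0xac

e4 ac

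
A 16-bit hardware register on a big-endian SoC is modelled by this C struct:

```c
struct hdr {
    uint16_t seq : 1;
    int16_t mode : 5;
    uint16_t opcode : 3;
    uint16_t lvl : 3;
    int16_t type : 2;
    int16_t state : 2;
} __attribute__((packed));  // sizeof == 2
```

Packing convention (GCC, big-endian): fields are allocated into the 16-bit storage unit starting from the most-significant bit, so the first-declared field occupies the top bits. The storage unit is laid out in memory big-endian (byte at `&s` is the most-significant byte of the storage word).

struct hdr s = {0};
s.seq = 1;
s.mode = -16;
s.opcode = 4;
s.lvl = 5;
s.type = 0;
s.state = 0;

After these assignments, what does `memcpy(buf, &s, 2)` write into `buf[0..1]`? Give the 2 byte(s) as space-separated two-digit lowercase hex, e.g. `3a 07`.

seq (1b) val=1 bits=0x1 at bit 15: 0x8000
mode (5b) val=-16 bits=0x10 at bit 10: 0xc000
opcode (3b) val=4 bits=0x4 at bit 7: 0xc200
lvl (3b) val=5 bits=0x5 at bit 4: 0xc250
type (2b) val=0 bits=0x0 at bit 2: 0xc250
state (2b) val=0 bits=0x0 at bit 0: 0xc250
word = 0xc250 → big-endian bytes:
  [0]=0xc2  [1]=0x50

c2 50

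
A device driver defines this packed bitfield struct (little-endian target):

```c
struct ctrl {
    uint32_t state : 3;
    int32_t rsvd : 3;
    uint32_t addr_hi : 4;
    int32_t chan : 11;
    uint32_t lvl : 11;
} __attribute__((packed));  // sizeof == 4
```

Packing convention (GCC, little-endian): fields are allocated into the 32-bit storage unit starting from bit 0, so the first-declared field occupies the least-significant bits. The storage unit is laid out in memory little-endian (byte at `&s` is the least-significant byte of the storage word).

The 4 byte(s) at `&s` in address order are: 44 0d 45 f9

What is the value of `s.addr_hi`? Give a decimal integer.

5

[0]=0x44 [1]=0x0d [2]=0x45 [3]=0xf9 (little-endian) → word 0xf9450d44
state:3 @ bit 0 → (0xf9450d44>>0)&0x7 = 0x4
rsvd:3 @ bit 3 → (0xf9450d44>>3)&0x7 = 0x0
addr_hi:4 @ bit 6 → (0xf9450d44>>6)&0xf = 0x5  ←
chan:11 @ bit 10 → (0xf9450d44>>10)&0x7ff = 0x143
lvl:11 @ bit 21 → (0xf9450d44>>21)&0x7ff = 0x7ca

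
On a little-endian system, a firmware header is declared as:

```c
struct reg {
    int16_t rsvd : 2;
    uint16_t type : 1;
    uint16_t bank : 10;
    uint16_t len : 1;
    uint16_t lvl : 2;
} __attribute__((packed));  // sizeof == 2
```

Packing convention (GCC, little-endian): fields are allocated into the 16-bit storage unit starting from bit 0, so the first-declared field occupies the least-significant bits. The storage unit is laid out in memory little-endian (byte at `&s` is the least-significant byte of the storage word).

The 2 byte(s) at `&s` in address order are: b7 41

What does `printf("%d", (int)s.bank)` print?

[0]=0xb7 [1]=0x41 (little-endian) → word 0x41b7
rsvd:2 @ bit 0 → (0x41b7>>0)&0x3 = 0x3
type:1 @ bit 2 → (0x41b7>>2)&0x1 = 0x1
bank:10 @ bit 3 → (0x41b7>>3)&0x3ff = 0x36  ←
len:1 @ bit 13 → (0x41b7>>13)&0x1 = 0x0
lvl:2 @ bit 14 → (0x41b7>>14)&0x3 = 0x1

54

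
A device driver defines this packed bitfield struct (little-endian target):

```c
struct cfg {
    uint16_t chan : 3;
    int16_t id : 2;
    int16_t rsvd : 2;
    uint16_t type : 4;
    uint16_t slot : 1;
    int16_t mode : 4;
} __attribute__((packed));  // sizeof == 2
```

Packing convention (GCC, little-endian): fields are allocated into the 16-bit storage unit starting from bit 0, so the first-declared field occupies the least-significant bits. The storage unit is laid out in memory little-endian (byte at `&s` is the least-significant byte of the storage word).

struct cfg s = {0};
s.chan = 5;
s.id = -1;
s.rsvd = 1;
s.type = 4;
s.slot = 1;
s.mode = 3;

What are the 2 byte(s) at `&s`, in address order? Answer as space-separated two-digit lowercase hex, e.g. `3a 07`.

chan (3b) val=5 bits=0x5 at bit 0: 0x0005
id (2b) val=-1 bits=0x3 at bit 3: 0x001d
rsvd (2b) val=1 bits=0x1 at bit 5: 0x003d
type (4b) val=4 bits=0x4 at bit 7: 0x023d
slot (1b) val=1 bits=0x1 at bit 11: 0x0a3d
mode (4b) val=3 bits=0x3 at bit 12: 0x3a3d
word = 0x3a3d → little-endian bytes:
  [0]=0x3d  [1]=0x3a

3d 3a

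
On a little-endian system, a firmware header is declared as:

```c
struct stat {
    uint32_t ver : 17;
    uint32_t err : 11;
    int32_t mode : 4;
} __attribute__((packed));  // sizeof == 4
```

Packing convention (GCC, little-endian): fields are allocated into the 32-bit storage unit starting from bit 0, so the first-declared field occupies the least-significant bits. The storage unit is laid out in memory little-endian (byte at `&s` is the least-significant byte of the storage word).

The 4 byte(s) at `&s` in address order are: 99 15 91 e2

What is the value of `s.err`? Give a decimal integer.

328

[0]=0x99 [1]=0x15 [2]=0x91 [3]=0xe2 (little-endian) → word 0xe2911599
ver [0+:17] = (word>>0) & 0x1ffff = 71065
err [17+:11] = (word>>17) & 0x7ff = 328  ←
mode [28+:4] = (word>>28) & 0xf = 14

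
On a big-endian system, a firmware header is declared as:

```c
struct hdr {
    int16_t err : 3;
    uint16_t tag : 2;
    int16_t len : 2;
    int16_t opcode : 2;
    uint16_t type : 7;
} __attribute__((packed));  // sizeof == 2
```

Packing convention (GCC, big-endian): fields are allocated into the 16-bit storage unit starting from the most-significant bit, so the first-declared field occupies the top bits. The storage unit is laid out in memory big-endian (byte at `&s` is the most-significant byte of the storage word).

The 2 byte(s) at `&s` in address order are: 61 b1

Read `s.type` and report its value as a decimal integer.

[0]=0x61 [1]=0xb1 (big-endian) → word 0x61b1
err:3 @ bit 13 → (0x61b1>>13)&0x7 = 0x3
tag:2 @ bit 11 → (0x61b1>>11)&0x3 = 0x0
len:2 @ bit 9 → (0x61b1>>9)&0x3 = 0x0
opcode:2 @ bit 7 → (0x61b1>>7)&0x3 = 0x3
type:7 @ bit 0 → (0x61b1>>0)&0x7f = 0x31  ←

49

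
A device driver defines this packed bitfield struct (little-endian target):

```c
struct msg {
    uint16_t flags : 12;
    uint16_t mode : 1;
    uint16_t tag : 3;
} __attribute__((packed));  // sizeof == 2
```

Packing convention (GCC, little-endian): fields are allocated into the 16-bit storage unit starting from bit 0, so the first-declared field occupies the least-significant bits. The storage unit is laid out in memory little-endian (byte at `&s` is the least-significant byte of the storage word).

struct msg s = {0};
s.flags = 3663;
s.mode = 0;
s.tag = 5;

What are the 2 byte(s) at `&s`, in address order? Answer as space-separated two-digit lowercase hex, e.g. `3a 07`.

4f ae

flags:12 = 3663 → 0xe4f << 0 → word 0x0e4f
mode:1 = 0 → 0x0 << 12 → word 0x0e4f
tag:3 = 5 → 0x5 << 13 → word 0xae4f
word = 0xae4f → little-endian bytes:
  [0]=0x4f  [1]=0xae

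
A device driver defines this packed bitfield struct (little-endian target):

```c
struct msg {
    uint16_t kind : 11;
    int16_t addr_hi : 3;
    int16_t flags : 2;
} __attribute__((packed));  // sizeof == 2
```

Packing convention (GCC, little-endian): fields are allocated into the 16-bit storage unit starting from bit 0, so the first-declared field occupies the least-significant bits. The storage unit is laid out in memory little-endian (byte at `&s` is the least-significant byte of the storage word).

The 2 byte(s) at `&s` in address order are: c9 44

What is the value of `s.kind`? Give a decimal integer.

1225

[0]=0xc9 [1]=0x44 (little-endian) → word 0x44c9
kind [0+:11] = (word>>0) & 0x7ff = 1225  ←
addr_hi [11+:3] = (word>>11) & 0x7 = 0
flags [14+:2] = (word>>14) & 0x3 = 1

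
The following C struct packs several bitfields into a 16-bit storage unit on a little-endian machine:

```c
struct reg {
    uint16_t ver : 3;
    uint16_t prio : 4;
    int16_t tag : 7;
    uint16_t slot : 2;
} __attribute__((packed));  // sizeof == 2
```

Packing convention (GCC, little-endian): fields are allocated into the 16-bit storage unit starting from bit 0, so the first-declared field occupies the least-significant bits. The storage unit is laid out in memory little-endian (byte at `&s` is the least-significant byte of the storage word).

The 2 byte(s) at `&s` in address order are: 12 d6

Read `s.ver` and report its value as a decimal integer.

2

[0]=0x12 [1]=0xd6 (little-endian) → word 0xd612
ver [0+:3] = (word>>0) & 0x7 = 2  ←
prio [3+:4] = (word>>3) & 0xf = 2
tag [7+:7] = (word>>7) & 0x7f = 44
slot [14+:2] = (word>>14) & 0x3 = 3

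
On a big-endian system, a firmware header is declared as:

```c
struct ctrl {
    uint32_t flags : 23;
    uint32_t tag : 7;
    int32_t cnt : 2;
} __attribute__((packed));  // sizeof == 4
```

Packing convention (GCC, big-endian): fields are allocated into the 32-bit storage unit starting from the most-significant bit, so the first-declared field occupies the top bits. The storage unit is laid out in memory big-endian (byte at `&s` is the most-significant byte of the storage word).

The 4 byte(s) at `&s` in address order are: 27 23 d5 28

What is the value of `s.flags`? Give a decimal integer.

1282538

[0]=0x27 [1]=0x23 [2]=0xd5 [3]=0x28 (big-endian) → word 0x2723d528
flags:23 @ bit 9 → (0x2723d528>>9)&0x7fffff = 0x1391ea  ←
tag:7 @ bit 2 → (0x2723d528>>2)&0x7f = 0x4a
cnt:2 @ bit 0 → (0x2723d528>>0)&0x3 = 0x0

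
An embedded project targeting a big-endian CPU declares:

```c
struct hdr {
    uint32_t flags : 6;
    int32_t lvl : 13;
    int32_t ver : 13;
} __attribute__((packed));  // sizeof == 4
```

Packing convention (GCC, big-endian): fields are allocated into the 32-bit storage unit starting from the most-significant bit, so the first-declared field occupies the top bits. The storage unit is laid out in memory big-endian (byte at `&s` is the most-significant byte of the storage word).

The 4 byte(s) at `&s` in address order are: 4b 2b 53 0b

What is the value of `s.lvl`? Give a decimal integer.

-1702

[0]=0x4b [1]=0x2b [2]=0x53 [3]=0x0b (big-endian) → word 0x4b2b530b
flags:6 @ bit 26 → (0x4b2b530b>>26)&0x3f = 0x12
lvl:13 @ bit 13 → (0x4b2b530b>>13)&0x1fff = 0x195a  ←
ver:13 @ bit 0 → (0x4b2b530b>>0)&0x1fff = 0x130b
lvl signed 13b, MSB=1: 6490 - 8192 = -1702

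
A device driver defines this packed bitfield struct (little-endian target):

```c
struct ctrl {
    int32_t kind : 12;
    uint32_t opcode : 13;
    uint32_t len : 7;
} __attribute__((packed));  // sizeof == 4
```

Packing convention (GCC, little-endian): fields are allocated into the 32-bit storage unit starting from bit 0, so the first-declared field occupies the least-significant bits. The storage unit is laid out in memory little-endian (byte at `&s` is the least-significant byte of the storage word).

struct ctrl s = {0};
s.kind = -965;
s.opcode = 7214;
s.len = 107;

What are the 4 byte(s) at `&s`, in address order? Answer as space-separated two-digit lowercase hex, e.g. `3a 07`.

kind (12b) val=-965 bits=0xc3b at bit 0: 0x00000c3b
opcode (13b) val=7214 bits=0x1c2e at bit 12: 0x01c2ec3b
len (7b) val=107 bits=0x6b at bit 25: 0xd7c2ec3b
word = 0xd7c2ec3b → little-endian bytes:
  [0]=0x3b  [1]=0xec  [2]=0xc2  [3]=0xd7

3b ec c2 d7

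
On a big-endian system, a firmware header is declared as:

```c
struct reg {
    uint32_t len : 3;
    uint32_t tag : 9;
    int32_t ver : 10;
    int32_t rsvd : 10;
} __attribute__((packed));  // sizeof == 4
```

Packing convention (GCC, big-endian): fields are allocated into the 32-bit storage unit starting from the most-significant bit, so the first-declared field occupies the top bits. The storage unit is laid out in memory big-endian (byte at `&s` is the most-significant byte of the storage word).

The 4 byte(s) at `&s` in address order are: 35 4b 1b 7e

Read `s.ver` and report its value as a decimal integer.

-314

[0]=0x35 [1]=0x4b [2]=0x1b [3]=0x7e (big-endian) → word 0x354b1b7e
len:3 @ bit 29 → (0x354b1b7e>>29)&0x7 = 0x1
tag:9 @ bit 20 → (0x354b1b7e>>20)&0x1ff = 0x154
ver:10 @ bit 10 → (0x354b1b7e>>10)&0x3ff = 0x2c6  ←
rsvd:10 @ bit 0 → (0x354b1b7e>>0)&0x3ff = 0x37e
ver signed 10b, MSB=1: 710 - 1024 = -314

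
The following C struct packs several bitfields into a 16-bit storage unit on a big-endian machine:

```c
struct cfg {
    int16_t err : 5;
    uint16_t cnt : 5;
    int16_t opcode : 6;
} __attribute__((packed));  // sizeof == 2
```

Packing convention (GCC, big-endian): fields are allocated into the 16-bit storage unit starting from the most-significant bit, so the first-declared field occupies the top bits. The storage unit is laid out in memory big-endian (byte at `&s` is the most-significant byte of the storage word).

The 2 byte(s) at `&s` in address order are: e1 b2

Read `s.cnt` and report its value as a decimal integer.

[0]=0xe1 [1]=0xb2 (big-endian) → word 0xe1b2
err:5 @ bit 11 → (0xe1b2>>11)&0x1f = 0x1c
cnt:5 @ bit 6 → (0xe1b2>>6)&0x1f = 0x6  ←
opcode:6 @ bit 0 → (0xe1b2>>0)&0x3f = 0x32

6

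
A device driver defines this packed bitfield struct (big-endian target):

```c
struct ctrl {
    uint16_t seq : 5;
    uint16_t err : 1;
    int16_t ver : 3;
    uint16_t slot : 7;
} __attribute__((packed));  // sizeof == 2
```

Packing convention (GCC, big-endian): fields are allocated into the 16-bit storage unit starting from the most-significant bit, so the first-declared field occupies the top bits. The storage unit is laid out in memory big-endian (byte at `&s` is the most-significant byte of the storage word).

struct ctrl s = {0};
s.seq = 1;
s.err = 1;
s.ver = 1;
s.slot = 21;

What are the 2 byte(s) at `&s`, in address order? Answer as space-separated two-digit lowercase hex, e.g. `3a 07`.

0c 95

seq:5 = 1 → 0x1 << 11 → word 0x0800
err:1 = 1 → 0x1 << 10 → word 0x0c00
ver:3 = 1 → 0x1 << 7 → word 0x0c80
slot:7 = 21 → 0x15 << 0 → word 0x0c95
word = 0x0c95 → big-endian bytes:
  [0]=0x0c  [1]=0x95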